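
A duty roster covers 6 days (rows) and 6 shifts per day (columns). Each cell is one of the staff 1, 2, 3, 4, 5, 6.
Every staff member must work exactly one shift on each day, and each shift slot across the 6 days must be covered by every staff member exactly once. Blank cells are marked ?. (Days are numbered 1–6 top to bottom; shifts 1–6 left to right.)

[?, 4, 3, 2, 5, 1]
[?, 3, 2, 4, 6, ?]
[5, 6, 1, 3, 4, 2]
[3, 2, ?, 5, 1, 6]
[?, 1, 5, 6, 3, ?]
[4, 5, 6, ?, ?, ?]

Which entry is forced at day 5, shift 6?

Day 5 already has {1, 3, 5, 6} and shift 6 already has {1, 2, 6}, so day 5, shift 6 must be 4.

4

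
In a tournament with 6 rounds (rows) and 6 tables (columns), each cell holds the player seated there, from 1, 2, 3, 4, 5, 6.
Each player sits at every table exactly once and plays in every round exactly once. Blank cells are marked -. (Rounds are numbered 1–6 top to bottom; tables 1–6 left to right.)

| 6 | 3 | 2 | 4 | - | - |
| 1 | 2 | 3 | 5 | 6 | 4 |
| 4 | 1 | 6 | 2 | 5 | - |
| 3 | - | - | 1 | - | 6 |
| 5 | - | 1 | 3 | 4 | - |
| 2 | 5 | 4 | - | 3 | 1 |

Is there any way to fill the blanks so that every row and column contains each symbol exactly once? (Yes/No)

Yes

No round or table among the givens repeats a symbol, and propagating forced cells runs into no contradiction.
One valid completion exists (for instance, 6 3 2 4 1 5 / 1 2 3 5 6 4 / 4 1 6 2 5 3 / 3 4 5 1 2 6 / 5 6 1 3 4 2 / 2 5 4 6 3 1).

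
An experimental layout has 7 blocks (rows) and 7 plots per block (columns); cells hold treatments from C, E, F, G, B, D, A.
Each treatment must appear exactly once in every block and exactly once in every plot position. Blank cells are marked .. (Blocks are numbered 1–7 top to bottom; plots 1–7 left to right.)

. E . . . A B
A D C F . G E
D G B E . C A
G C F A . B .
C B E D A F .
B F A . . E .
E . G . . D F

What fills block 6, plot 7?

Block 1, plot 1: block 1 has {E, B, A} and plot 1 has {C, E, G, B, D, A}, leaving only F.
Block 1, plot 3: block 1 has {E, F, B, A} and plot 3 has {C, E, F, G, B, A}, leaving only D.
Block 2, plot 5: block 2 has {C, E, F, G, D, A} and plot 5 has {A}, leaving only B.
Block 3, plot 5: block 3 has {C, E, G, B, D, A} and plot 5 has {B, A}, leaving only F.
Block 4, plot 7: block 4 has {C, F, G, B, A} and plot 7 has {E, F, B, A}, leaving only D.
Block 4, plot 5: block 4 has {C, F, G, B, D, A} and plot 5 has {F, B, A}, leaving only E.
Block 5, plot 7: block 5 has {C, E, F, B, D, A} and plot 7 has {E, F, B, D, A}, leaving only G.
Block 6 already has {E, F, B, A} and plot 7 already has {E, F, G, B, D, A}, so block 6, plot 7 must be C.

C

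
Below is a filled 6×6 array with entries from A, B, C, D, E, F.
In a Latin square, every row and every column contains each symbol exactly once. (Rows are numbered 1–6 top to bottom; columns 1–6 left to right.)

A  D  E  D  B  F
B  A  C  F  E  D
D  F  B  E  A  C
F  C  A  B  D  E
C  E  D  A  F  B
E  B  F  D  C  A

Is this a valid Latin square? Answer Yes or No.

No

Column 4 contains D twice (at rows 1 and 6), so it is not a permutation.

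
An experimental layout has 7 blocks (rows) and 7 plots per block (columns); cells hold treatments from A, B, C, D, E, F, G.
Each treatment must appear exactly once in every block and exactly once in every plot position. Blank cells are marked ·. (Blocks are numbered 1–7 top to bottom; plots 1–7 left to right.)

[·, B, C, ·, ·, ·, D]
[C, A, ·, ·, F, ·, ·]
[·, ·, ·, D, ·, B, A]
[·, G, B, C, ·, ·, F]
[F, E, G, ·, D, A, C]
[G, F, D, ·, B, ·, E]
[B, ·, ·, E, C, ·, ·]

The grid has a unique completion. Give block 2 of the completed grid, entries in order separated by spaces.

Block 2, plot 3: block 2 has {A, C, F} and plot 3 has {B, C, D, G}, leaving only E.
Block 3, plot 1: block 3 has {A, B, D} and plot 1 has {B, C, F, G}, leaving only E.
Block 1, plot 1: block 1 has {B, C, D} and plot 1 has {B, C, E, F, G}, leaving only A.
Block 3, plot 2: block 3 has {A, B, D, E} and plot 2 has {A, B, E, F, G}, leaving only C.
Block 3, plot 3: block 3 has {A, B, C, D, E} and plot 3 has {B, C, D, E, G}, leaving only F.
Block 3, plot 5: block 3 has {A, B, C, D, E, F} and plot 5 has {B, C, D, F}, leaving only G.
Block 1, plot 5: block 1 has {A, B, C, D} and plot 5 has {B, C, D, F, G}, leaving only E.
Block 4, plot 1: block 4 has {B, C, F, G} and plot 1 has {A, B, C, E, F, G}, leaving only D.
Block 4, plot 5: block 4 has {B, C, D, F, G} and plot 5 has {B, C, D, E, F, G}, leaving only A.
Block 4, plot 6: block 4 has {A, B, C, D, F, G} and plot 6 has {A, B}, leaving only E.
Block 5, plot 4: block 5 has {A, C, D, E, F, G} and plot 4 has {C, D, E}, leaving only B.
Block 2, plot 4: block 2 has {A, C, E, F} and plot 4 has {B, C, D, E}, leaving only G.
Block 2, plot 6: block 2 has {A, C, E, F, G} and plot 6 has {A, B, E}, leaving only D.
Block 2, plot 7: block 2 has {A, C, D, E, F, G} and plot 7 has {A, C, D, E, F}, leaving only B.
So block 2 reads: C A E G F D B.

C A E G F D B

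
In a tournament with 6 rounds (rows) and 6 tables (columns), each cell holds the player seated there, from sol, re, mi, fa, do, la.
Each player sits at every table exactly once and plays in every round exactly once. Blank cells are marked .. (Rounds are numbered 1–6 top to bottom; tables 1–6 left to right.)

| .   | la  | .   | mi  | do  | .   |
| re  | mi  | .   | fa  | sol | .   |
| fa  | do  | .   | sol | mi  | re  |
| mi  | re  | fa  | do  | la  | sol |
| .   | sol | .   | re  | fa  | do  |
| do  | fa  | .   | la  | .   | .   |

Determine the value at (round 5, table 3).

mi

Round 1, table 1: round 1 has {mi, do, la} and table 1 has {re, mi, fa, do}, leaving only sol.
Round 1, table 3: round 1 has {sol, mi, do, la} and table 3 has {fa}, leaving only re.
Round 1, table 6: round 1 has {sol, re, mi, do, la} and table 6 has {sol, re, do}, leaving only fa.
Round 2, table 6: round 2 has {sol, re, mi, fa} and table 6 has {sol, re, fa, do}, leaving only la.
Round 2, table 3: round 2 has {sol, re, mi, fa, la} and table 3 has {re, fa}, leaving only do.
Round 3, table 3: round 3 has {sol, re, mi, fa, do} and table 3 has {re, fa, do}, leaving only la.
Round 5 already has {sol, re, fa, do} and table 3 already has {re, fa, do, la}, so round 5, table 3 must be mi.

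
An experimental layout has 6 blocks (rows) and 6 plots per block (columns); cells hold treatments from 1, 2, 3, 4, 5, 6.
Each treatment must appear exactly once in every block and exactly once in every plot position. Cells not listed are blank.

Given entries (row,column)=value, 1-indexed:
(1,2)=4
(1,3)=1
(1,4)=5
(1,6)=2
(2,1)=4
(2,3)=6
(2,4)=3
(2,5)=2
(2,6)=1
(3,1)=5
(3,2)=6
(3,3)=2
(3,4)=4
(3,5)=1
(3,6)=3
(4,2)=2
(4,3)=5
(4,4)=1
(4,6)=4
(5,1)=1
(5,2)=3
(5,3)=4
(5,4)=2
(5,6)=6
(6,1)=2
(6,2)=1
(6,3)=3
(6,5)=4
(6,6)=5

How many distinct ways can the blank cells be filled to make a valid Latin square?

2

Block 1, plot 1: eliminating its block and plot leaves {3, 6}.
Block 1, plot 5: eliminating its block and plot leaves {3, 6}.
Block 2, plot 2: eliminating its block and plot leaves {5}.
Block 4, plot 1: eliminating its block and plot leaves {3, 6}.
Block 4, plot 5: eliminating its block and plot leaves {3, 6}.
Block 5, plot 5: eliminating its block and plot leaves {5}.
Block 6, plot 4: eliminating its block and plot leaves {6}.
Enumerating the assignments across these blanks that avoid any block or plot repeat gives 2 completions.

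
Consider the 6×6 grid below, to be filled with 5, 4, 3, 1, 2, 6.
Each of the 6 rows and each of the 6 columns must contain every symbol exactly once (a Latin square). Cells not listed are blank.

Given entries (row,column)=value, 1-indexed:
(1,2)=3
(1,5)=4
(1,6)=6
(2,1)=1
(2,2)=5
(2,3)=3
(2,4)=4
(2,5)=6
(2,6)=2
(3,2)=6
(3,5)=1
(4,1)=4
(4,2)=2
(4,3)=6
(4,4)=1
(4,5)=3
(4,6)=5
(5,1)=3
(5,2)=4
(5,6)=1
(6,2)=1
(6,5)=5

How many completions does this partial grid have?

Row 1, column 1: eliminating its row and column leaves {5, 2}.
Row 1, column 3: eliminating its row and column leaves {5, 1, 2}.
Row 1, column 4: eliminating its row and column leaves {5, 2}.
Row 3, column 1: eliminating its row and column leaves {5, 2}.
Row 3, column 3: eliminating its row and column leaves {5, 4, 2}.
Row 3, column 4: eliminating its row and column leaves {5, 3, 2}.
Row 3, column 6: eliminating its row and column leaves {4, 3}.
Row 5, column 3: eliminating its row and column leaves {5, 2}.
Row 5, column 4: eliminating its row and column leaves {5, 2, 6}.
Row 5, column 5: eliminating its row and column leaves {2}.
Row 6, column 1: eliminating its row and column leaves {2, 6}.
Row 6, column 3: eliminating its row and column leaves {4, 2}.
Row 6, column 4: eliminating its row and column leaves {3, 2, 6}.
Row 6, column 6: eliminating its row and column leaves {4, 3}.
Enumerating the assignments across these blanks that avoid any row or column repeat gives 3 completions.

3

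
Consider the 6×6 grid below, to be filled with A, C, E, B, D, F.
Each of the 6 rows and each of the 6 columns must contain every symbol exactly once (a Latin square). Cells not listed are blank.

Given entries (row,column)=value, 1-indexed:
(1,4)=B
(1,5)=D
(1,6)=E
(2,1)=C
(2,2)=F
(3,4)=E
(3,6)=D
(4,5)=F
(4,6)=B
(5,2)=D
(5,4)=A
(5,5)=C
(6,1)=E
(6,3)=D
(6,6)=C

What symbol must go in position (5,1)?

Row 2, column 4: row 2 has {C, F} and column 4 has {A, E, B}, leaving only D.
Row 2, column 6: row 2 has {C, D, F} and column 6 has {C, E, B, D}, leaving only A.
Row 4, column 4: row 4 has {B, F} and column 4 has {A, E, B, D}, leaving only C.
Row 5, column 6: row 5 has {A, C, D} and column 6 has {A, C, E, B, D}, leaving only F.
Row 5 already has {A, C, D, F} and column 1 already has {C, E}, so row 5, column 1 must be B.

B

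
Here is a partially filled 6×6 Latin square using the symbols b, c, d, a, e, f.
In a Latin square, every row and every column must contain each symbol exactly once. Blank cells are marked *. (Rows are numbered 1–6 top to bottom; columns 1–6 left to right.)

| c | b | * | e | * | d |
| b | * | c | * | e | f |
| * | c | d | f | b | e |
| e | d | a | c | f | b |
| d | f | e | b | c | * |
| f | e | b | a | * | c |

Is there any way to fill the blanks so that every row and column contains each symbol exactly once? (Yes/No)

Yes

No row or column among the givens repeats a symbol, and propagating forced cells runs into no contradiction.
One valid completion exists (for instance, c b f e a d / b a c d e f / a c d f b e / e d a c f b / d f e b c a / f e b a d c).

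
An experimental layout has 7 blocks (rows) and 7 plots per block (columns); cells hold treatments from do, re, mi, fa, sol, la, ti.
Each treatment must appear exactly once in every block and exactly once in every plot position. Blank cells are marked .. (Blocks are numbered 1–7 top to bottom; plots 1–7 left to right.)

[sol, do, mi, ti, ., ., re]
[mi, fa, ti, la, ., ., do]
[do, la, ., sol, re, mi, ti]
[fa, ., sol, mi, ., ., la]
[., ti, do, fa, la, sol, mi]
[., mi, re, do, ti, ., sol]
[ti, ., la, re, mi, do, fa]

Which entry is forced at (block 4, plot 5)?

Block 4 already has {mi, fa, sol, la} and plot 5 already has {re, mi, la, ti}, so block 4, plot 5 must be do.

do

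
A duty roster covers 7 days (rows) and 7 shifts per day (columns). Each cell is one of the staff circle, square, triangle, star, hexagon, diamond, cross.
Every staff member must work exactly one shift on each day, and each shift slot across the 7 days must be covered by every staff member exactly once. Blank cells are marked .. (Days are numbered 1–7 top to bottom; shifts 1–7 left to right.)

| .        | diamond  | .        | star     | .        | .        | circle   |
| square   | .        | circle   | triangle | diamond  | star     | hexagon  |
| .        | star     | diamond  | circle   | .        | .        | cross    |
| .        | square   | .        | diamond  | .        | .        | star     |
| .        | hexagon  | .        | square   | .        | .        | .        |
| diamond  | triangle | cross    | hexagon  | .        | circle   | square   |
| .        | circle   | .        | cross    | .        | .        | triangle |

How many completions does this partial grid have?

Day 1, shift 1: eliminating its day and shift leaves {triangle, hexagon, cross}.
Day 1, shift 3: eliminating its day and shift leaves {square, triangle, hexagon}.
Day 1, shift 5: eliminating its day and shift leaves {square, triangle, hexagon, cross}.
Day 1, shift 6: eliminating its day and shift leaves {square, triangle, hexagon, cross}.
Day 2, shift 2: eliminating its day and shift leaves {cross}.
Day 3, shift 1: eliminating its day and shift leaves {triangle, hexagon}.
Day 3, shift 5: eliminating its day and shift leaves {square, triangle, hexagon}.
Day 3, shift 6: eliminating its day and shift leaves {square, triangle, hexagon}.
Day 4, shift 1: eliminating its day and shift leaves {circle, triangle, hexagon, cross}.
Day 4, shift 3: eliminating its day and shift leaves {triangle, hexagon}.
Day 4, shift 5: eliminating its day and shift leaves {circle, triangle, hexagon, cross}.
Day 4, shift 6: eliminating its day and shift leaves {triangle, hexagon, cross}.
Day 5, shift 1: eliminating its day and shift leaves {circle, triangle, star, cross}.
Day 5, shift 3: eliminating its day and shift leaves {triangle, star}.
Day 5, shift 5: eliminating its day and shift leaves {circle, triangle, star, cross}.
Day 5, shift 6: eliminating its day and shift leaves {triangle, diamond, cross}.
Day 5, shift 7: eliminating its day and shift leaves {diamond}.
Day 6, shift 5: eliminating its day and shift leaves {star}.
Day 7, shift 1: eliminating its day and shift leaves {star, hexagon}.
Day 7, shift 3: eliminating its day and shift leaves {square, star, hexagon}.
Day 7, shift 5: eliminating its day and shift leaves {square, star, hexagon}.
Day 7, shift 6: eliminating its day and shift leaves {square, hexagon, diamond}.
Enumerating the assignments across these blanks that avoid any day or shift repeat gives 19 completions.

19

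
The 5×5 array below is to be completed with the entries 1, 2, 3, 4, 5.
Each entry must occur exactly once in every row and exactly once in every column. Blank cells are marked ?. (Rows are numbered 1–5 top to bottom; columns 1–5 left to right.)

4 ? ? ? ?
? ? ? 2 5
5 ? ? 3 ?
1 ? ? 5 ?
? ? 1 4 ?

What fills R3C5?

Row 1, column 4: row 1 has {4} and column 4 has {2, 3, 4, 5}, leaving only 1.
Row 2, column 1: row 2 has {2, 5} and column 1 has {1, 4, 5}, leaving only 3.
Row 2, column 3: row 2 has {2, 3, 5} and column 3 has {1}, leaving only 4.
Row 2, column 2: row 2 has {2, 3, 4, 5} and column 2 has {}, leaving only 1.
Row 3, column 3: row 3 has {3, 5} and column 3 has {1, 4}, leaving only 2.
Row 3, column 2: row 3 has {2, 3, 5} and column 2 has {1}, leaving only 4.
Row 3 already has {2, 3, 4, 5} and column 5 already has {5}, so row 3, column 5 must be 1.

1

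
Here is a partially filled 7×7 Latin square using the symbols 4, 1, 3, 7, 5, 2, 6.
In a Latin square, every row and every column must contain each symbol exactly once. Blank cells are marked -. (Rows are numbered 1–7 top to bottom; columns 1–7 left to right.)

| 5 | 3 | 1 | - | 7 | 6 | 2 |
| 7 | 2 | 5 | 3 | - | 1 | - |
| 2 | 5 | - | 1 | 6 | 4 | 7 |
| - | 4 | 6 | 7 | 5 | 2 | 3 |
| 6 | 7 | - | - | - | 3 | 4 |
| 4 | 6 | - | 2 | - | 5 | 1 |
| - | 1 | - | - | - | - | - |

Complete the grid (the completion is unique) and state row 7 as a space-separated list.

3 1 4 6 2 7 5

Row 7, column 1: row 7 has {1} and column 1 has {4, 7, 5, 2, 6}, leaving only 3.
Row 7, column 6: row 7 has {1, 3} and column 6 has {4, 1, 3, 5, 2, 6}, leaving only 7.
Row 1, column 4: row 1 has {1, 3, 7, 5, 2, 6} and column 4 has {1, 3, 7, 2}, leaving only 4.
Row 2, column 5: row 2 has {1, 3, 7, 5, 2} and column 5 has {7, 5, 6}, leaving only 4.
Row 7, column 5: row 7 has {1, 3, 7} and column 5 has {4, 7, 5, 6}, leaving only 2.
Row 7, column 3: row 7 has {1, 3, 7, 2} and column 3 has {1, 5, 6}, leaving only 4.
Row 2, column 7: row 2 has {4, 1, 3, 7, 5, 2} and column 7 has {4, 1, 3, 7, 2}, leaving only 6.
Row 7, column 7: row 7 has {4, 1, 3, 7, 2} and column 7 has {4, 1, 3, 7, 2, 6}, leaving only 5.
Row 7, column 4: row 7 has {4, 1, 3, 7, 5, 2} and column 4 has {4, 1, 3, 7, 2}, leaving only 6.
So row 7 reads: 3 1 4 6 2 7 5.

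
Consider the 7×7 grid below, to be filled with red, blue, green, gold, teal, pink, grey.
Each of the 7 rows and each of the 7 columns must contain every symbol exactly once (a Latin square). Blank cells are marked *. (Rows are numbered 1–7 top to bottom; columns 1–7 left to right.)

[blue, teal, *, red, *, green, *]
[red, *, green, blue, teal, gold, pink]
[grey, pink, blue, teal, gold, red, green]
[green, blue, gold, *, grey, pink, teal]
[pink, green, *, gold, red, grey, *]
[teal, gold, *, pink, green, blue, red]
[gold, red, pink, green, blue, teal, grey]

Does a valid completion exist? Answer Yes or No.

No

Row 4, column 4: row 4 together with column 4 already contain {red, blue, green, gold, teal, pink, grey} — every symbol — so nothing can go there. The grid has no valid completion.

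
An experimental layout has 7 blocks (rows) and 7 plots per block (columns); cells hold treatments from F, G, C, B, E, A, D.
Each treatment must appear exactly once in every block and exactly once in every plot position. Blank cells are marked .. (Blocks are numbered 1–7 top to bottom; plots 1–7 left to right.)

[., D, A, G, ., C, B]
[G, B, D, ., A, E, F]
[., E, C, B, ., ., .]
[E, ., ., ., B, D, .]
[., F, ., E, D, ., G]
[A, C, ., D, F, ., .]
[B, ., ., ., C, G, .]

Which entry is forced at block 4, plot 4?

Block 1, plot 1: block 1 has {G, C, B, A, D} and plot 1 has {G, B, E, A}, leaving only F.
Block 1, plot 5: block 1 has {F, G, C, B, A, D} and plot 5 has {F, C, B, A, D}, leaving only E.
Block 2, plot 4: block 2 has {F, G, B, E, A, D} and plot 4 has {G, B, E, D}, leaving only C.
Block 3, plot 1: block 3 has {C, B, E} and plot 1 has {F, G, B, E, A}, leaving only D.
Block 3, plot 5: block 3 has {C, B, E, D} and plot 5 has {F, C, B, E, A, D}, leaving only G.
Block 3, plot 7: block 3 has {G, C, B, E, D} and plot 7 has {F, G, B}, leaving only A.
Block 3, plot 6: block 3 has {G, C, B, E, A, D} and plot 6 has {G, C, E, D}, leaving only F.
Block 4, plot 7: block 4 has {B, E, D} and plot 7 has {F, G, B, A}, leaving only C.
Block 5, plot 1: block 5 has {F, G, E, D} and plot 1 has {F, G, B, E, A, D}, leaving only C.
Block 5, plot 3: block 5 has {F, G, C, E, D} and plot 3 has {C, A, D}, leaving only B.
Block 5, plot 6: block 5 has {F, G, C, B, E, D} and plot 6 has {F, G, C, E, D}, leaving only A.
Block 6, plot 6: block 6 has {F, C, A, D} and plot 6 has {F, G, C, E, A, D}, leaving only B.
Block 6, plot 7: block 6 has {F, C, B, A, D} and plot 7 has {F, G, C, B, A}, leaving only E.
Block 6, plot 3: block 6 has {F, C, B, E, A, D} and plot 3 has {C, B, A, D}, leaving only G.
Block 4, plot 3: block 4 has {C, B, E, D} and plot 3 has {G, C, B, A, D}, leaving only F.
Block 4 already has {F, C, B, E, D} and plot 4 already has {G, C, B, E, D}, so block 4, plot 4 must be A.

A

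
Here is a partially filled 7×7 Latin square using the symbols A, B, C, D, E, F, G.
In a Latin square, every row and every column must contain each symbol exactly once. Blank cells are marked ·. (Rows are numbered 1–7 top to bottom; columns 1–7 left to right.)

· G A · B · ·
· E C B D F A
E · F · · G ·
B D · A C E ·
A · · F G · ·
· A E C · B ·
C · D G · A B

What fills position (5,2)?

C

Row 2, column 1: row 2 has {A, B, C, D, E, F} and column 1 has {A, B, C, E}, leaving only G.
Row 3, column 4: row 3 has {E, F, G} and column 4 has {A, B, C, F, G}, leaving only D.
Row 1, column 4: row 1 has {A, B, G} and column 4 has {A, B, C, D, F, G}, leaving only E.
Row 3, column 5: row 3 has {D, E, F, G} and column 5 has {B, C, D, G}, leaving only A.
Row 3, column 7: row 3 has {A, D, E, F, G} and column 7 has {A, B}, leaving only C.
Row 3, column 2: row 3 has {A, C, D, E, F, G} and column 2 has {A, D, E, G}, leaving only B.
Row 5 already has {A, F, G} and column 2 already has {A, B, D, E, G}, so row 5, column 2 must be C.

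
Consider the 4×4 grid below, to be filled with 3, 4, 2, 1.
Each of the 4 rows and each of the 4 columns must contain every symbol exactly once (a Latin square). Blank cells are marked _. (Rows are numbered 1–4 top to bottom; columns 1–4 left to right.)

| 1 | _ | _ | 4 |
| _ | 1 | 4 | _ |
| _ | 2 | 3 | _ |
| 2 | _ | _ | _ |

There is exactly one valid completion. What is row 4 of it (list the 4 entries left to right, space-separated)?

Row 4, column 3: row 4 has {2} and column 3 has {3, 4}, leaving only 1.
Row 4, column 4: row 4 has {2, 1} and column 4 has {4}, leaving only 3.
Row 4, column 2: row 4 has {3, 2, 1} and column 2 has {2, 1}, leaving only 4.
So row 4 reads: 2 4 1 3.

2 4 1 3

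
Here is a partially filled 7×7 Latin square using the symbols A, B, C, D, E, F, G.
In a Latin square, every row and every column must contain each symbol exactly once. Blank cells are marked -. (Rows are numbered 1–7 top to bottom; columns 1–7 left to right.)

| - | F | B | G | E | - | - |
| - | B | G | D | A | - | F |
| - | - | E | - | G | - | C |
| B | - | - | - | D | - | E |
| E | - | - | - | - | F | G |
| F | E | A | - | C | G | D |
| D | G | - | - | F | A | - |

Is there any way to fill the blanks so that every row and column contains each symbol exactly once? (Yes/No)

Row 1, column 7: row 1 has {B, E, F, G} and column 7 has {C, D, E, F, G}, so it must be A.
Row 1, column 1: row 1 has {A, B, E, F, G} and column 1 has {B, D, E, F}, so it must be C.
Now row 2, column 1: row 2 together with column 1 already contain {A, B, C, D, E, F, G} — every symbol — so nothing can go there. The grid has no valid completion.

No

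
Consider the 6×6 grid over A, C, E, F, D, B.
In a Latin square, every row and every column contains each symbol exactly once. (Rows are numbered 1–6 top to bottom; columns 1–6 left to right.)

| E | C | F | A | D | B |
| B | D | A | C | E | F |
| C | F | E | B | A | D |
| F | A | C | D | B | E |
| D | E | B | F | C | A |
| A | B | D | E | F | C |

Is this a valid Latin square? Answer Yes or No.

Each row is a permutation of the 6 symbols, and so is each column.

Yes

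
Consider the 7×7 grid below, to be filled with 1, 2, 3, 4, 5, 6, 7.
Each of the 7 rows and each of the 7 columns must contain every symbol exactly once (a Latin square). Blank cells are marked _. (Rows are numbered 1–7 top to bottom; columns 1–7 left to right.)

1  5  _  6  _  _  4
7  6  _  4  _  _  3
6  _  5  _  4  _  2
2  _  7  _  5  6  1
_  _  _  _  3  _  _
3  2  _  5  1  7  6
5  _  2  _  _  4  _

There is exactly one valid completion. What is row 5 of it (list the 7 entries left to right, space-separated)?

Row 5, column 1: row 5 has {3} and column 1 has {1, 2, 3, 5, 6, 7}, leaving only 4.
Row 1, column 3: row 1 has {1, 4, 5, 6} and column 3 has {2, 5, 7}, leaving only 3.
Row 1, column 6: row 1 has {1, 3, 4, 5, 6} and column 6 has {4, 6, 7}, leaving only 2.
Row 1, column 5: row 1 has {1, 2, 3, 4, 5, 6} and column 5 has {1, 3, 4, 5}, leaving only 7.
Row 2, column 3: row 2 has {3, 4, 6, 7} and column 3 has {2, 3, 5, 7}, leaving only 1.
Row 5, column 3: row 5 has {3, 4} and column 3 has {1, 2, 3, 5, 7}, leaving only 6.
Row 2, column 5: row 2 has {1, 3, 4, 6, 7} and column 5 has {1, 3, 4, 5, 7}, leaving only 2.
Row 2, column 6: row 2 has {1, 2, 3, 4, 6, 7} and column 6 has {2, 4, 6, 7}, leaving only 5.
Row 5, column 6: row 5 has {3, 4, 6} and column 6 has {2, 4, 5, 6, 7}, leaving only 1.
Row 5, column 2: row 5 has {1, 3, 4, 6} and column 2 has {2, 5, 6}, leaving only 7.
Row 5, column 4: row 5 has {1, 3, 4, 6, 7} and column 4 has {4, 5, 6}, leaving only 2.
Row 5, column 7: row 5 has {1, 2, 3, 4, 6, 7} and column 7 has {1, 2, 3, 4, 6}, leaving only 5.
So row 5 reads: 4 7 6 2 3 1 5.

4 7 6 2 3 1 5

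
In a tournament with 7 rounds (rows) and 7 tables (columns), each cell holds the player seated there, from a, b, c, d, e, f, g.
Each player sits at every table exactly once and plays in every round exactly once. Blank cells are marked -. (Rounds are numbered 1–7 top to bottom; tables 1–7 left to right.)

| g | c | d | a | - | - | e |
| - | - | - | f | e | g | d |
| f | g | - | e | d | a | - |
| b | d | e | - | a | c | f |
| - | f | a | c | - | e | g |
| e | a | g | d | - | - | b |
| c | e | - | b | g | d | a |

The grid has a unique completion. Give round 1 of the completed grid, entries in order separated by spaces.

Round 2, table 1: round 2 has {d, e, f, g} and table 1 has {b, c, e, f, g}, leaving only a.
Round 2, table 2: round 2 has {a, d, e, f, g} and table 2 has {a, c, d, e, f, g}, leaving only b.
Round 2, table 3: round 2 has {a, b, d, e, f, g} and table 3 has {a, d, e, g}, leaving only c.
Round 3, table 3: round 3 has {a, d, e, f, g} and table 3 has {a, c, d, e, g}, leaving only b.
Round 3, table 7: round 3 has {a, b, d, e, f, g} and table 7 has {a, b, d, e, f, g}, leaving only c.
Round 4, table 4: round 4 has {a, b, c, d, e, f} and table 4 has {a, b, c, d, e, f}, leaving only g.
Round 5, table 1: round 5 has {a, c, e, f, g} and table 1 has {a, b, c, e, f, g}, leaving only d.
Round 5, table 5: round 5 has {a, c, d, e, f, g} and table 5 has {a, d, e, g}, leaving only b.
Round 1, table 5: round 1 has {a, c, d, e, g} and table 5 has {a, b, d, e, g}, leaving only f.
Round 1, table 6: round 1 has {a, c, d, e, f, g} and table 6 has {a, c, d, e, g}, leaving only b.
So round 1 reads: g c d a f b e.

g c d a f b e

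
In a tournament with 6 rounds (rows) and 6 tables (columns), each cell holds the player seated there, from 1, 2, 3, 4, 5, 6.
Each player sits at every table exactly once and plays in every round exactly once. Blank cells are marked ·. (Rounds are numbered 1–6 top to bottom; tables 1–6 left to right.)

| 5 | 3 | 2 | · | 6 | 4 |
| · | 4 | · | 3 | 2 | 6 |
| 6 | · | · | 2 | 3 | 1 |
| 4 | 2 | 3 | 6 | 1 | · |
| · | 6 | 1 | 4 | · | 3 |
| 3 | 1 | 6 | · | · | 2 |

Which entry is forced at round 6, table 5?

Round 1, table 4: round 1 has {2, 3, 4, 5, 6} and table 4 has {2, 3, 4, 6}, leaving only 1.
Round 2, table 1: round 2 has {2, 3, 4, 6} and table 1 has {3, 4, 5, 6}, leaving only 1.
Round 2, table 3: round 2 has {1, 2, 3, 4, 6} and table 3 has {1, 2, 3, 6}, leaving only 5.
Round 3, table 2: round 3 has {1, 2, 3, 6} and table 2 has {1, 2, 3, 4, 6}, leaving only 5.
Round 3, table 3: round 3 has {1, 2, 3, 5, 6} and table 3 has {1, 2, 3, 5, 6}, leaving only 4.
Round 4, table 6: round 4 has {1, 2, 3, 4, 6} and table 6 has {1, 2, 3, 4, 6}, leaving only 5.
Round 5, table 1: round 5 has {1, 3, 4, 6} and table 1 has {1, 3, 4, 5, 6}, leaving only 2.
Round 5, table 5: round 5 has {1, 2, 3, 4, 6} and table 5 has {1, 2, 3, 6}, leaving only 5.
Round 6 already has {1, 2, 3, 6} and table 5 already has {1, 2, 3, 5, 6}, so round 6, table 5 must be 4.

4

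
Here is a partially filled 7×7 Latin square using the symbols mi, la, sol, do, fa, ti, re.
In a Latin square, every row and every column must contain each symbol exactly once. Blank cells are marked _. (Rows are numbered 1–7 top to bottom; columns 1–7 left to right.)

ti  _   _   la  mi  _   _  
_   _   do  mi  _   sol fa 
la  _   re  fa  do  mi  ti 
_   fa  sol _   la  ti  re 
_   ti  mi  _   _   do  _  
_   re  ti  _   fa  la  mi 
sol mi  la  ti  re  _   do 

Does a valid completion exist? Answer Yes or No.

Yes

No row or column among the givens repeats a symbol, and propagating forced cells runs into no contradiction.
One valid completion exists (for instance, ti do fa la mi re sol / re la do mi ti sol fa / la sol re fa do mi ti / mi fa sol do la ti re / fa ti mi re sol do la / do re ti sol fa la mi / sol mi la ti re fa do).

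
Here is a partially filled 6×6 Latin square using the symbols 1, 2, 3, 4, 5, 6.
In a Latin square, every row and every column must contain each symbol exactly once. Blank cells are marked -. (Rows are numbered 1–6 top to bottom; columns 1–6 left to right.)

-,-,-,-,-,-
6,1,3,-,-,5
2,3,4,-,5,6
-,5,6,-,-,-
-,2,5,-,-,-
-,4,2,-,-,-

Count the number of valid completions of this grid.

30

Row 1, column 1: eliminating its row and column leaves {1, 3, 4, 5}.
Row 1, column 2: eliminating its row and column leaves {6}.
Row 1, column 3: eliminating its row and column leaves {1}.
Row 1, column 4: eliminating its row and column leaves {1, 2, 3, 4, 5, 6}.
Row 1, column 5: eliminating its row and column leaves {1, 2, 3, 4, 6}.
Row 1, column 6: eliminating its row and column leaves {1, 2, 3, 4}.
Row 2, column 4: eliminating its row and column leaves {2, 4}.
Row 2, column 5: eliminating its row and column leaves {2, 4}.
Row 3, column 4: eliminating its row and column leaves {1}.
Row 4, column 1: eliminating its row and column leaves {1, 3, 4}.
Row 4, column 4: eliminating its row and column leaves {1, 2, 3, 4}.
Row 4, column 5: eliminating its row and column leaves {1, 2, 3, 4}.
Row 4, column 6: eliminating its row and column leaves {1, 2, 3, 4}.
Row 5, column 1: eliminating its row and column leaves {1, 3, 4}.
Row 5, column 4: eliminating its row and column leaves {1, 3, 4, 6}.
Row 5, column 5: eliminating its row and column leaves {1, 3, 4, 6}.
Row 5, column 6: eliminating its row and column leaves {1, 3, 4}.
Row 6, column 1: eliminating its row and column leaves {1, 3, 5}.
Row 6, column 4: eliminating its row and column leaves {1, 3, 5, 6}.
Row 6, column 5: eliminating its row and column leaves {1, 3, 6}.
Row 6, column 6: eliminating its row and column leaves {1, 3}.
Enumerating the assignments across these blanks that avoid any row or column repeat gives 30 completions.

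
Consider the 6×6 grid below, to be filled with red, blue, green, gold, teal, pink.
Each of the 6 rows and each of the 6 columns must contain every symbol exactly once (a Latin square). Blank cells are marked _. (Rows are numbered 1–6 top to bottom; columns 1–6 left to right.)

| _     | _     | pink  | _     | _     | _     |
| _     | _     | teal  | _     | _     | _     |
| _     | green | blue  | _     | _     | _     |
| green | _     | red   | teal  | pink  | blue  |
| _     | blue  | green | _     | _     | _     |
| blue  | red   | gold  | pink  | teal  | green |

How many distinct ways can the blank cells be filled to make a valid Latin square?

16

Row 1, column 1: eliminating its row and column leaves {red, gold, teal}.
Row 1, column 2: eliminating its row and column leaves {gold, teal}.
Row 1, column 4: eliminating its row and column leaves {red, blue, green, gold}.
Row 1, column 5: eliminating its row and column leaves {red, blue, green, gold}.
Row 1, column 6: eliminating its row and column leaves {red, gold, teal}.
Row 2, column 1: eliminating its row and column leaves {red, gold, pink}.
Row 2, column 2: eliminating its row and column leaves {gold, pink}.
Row 2, column 4: eliminating its row and column leaves {red, blue, green, gold}.
Row 2, column 5: eliminating its row and column leaves {red, blue, green, gold}.
Row 2, column 6: eliminating its row and column leaves {red, gold, pink}.
Row 3, column 1: eliminating its row and column leaves {red, gold, teal, pink}.
Row 3, column 4: eliminating its row and column leaves {red, gold}.
Row 3, column 5: eliminating its row and column leaves {red, gold}.
Row 3, column 6: eliminating its row and column leaves {red, gold, teal, pink}.
Row 4, column 2: eliminating its row and column leaves {gold}.
Row 5, column 1: eliminating its row and column leaves {red, gold, teal, pink}.
Row 5, column 4: eliminating its row and column leaves {red, gold}.
Row 5, column 5: eliminating its row and column leaves {red, gold}.
Row 5, column 6: eliminating its row and column leaves {red, gold, teal, pink}.
Enumerating the assignments across these blanks that avoid any row or column repeat gives 16 completions.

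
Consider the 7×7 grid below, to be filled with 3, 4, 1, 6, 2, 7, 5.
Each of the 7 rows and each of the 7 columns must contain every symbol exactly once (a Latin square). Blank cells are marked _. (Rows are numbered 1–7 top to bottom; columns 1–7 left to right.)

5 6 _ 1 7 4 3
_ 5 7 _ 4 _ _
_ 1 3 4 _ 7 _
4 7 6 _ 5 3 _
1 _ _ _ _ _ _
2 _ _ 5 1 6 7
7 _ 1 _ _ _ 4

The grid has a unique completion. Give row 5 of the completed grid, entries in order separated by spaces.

1 4 5 7 3 2 6

Row 1, column 3: row 1 has {3, 4, 1, 6, 7, 5} and column 3 has {3, 1, 6, 7}, leaving only 2.
Row 3, column 1: row 3 has {3, 4, 1, 7} and column 1 has {4, 1, 2, 7, 5}, leaving only 6.
Row 2, column 1: row 2 has {4, 7, 5} and column 1 has {4, 1, 6, 2, 7, 5}, leaving only 3.
Row 3, column 5: row 3 has {3, 4, 1, 6, 7} and column 5 has {4, 1, 7, 5}, leaving only 2.
Row 3, column 7: row 3 has {3, 4, 1, 6, 2, 7} and column 7 has {3, 4, 7}, leaving only 5.
Row 4, column 4: row 4 has {3, 4, 6, 7, 5} and column 4 has {4, 1, 5}, leaving only 2.
Row 2, column 4: row 2 has {3, 4, 7, 5} and column 4 has {4, 1, 2, 5}, leaving only 6.
Row 4, column 7: row 4 has {3, 4, 6, 2, 7, 5} and column 7 has {3, 4, 7, 5}, leaving only 1.
Row 2, column 7: row 2 has {3, 4, 6, 7, 5} and column 7 has {3, 4, 1, 7, 5}, leaving only 2.
Row 5, column 7: row 5 has {1} and column 7 has {3, 4, 1, 2, 7, 5}, leaving only 6.
Row 5, column 5: row 5 has {1, 6} and column 5 has {4, 1, 2, 7, 5}, leaving only 3.
Row 5, column 4: row 5 has {3, 1, 6} and column 4 has {4, 1, 6, 2, 5}, leaving only 7.
Row 2, column 6: row 2 has {3, 4, 6, 2, 7, 5} and column 6 has {3, 4, 6, 7}, leaving only 1.
Row 6, column 3: row 6 has {1, 6, 2, 7, 5} and column 3 has {3, 1, 6, 2, 7}, leaving only 4.
Row 5, column 3: row 5 has {3, 1, 6, 7} and column 3 has {3, 4, 1, 6, 2, 7}, leaving only 5.
Row 5, column 6: row 5 has {3, 1, 6, 7, 5} and column 6 has {3, 4, 1, 6, 7}, leaving only 2.
Row 5, column 2: row 5 has {3, 1, 6, 2, 7, 5} and column 2 has {1, 6, 7, 5}, leaving only 4.
So row 5 reads: 1 4 5 7 3 2 6.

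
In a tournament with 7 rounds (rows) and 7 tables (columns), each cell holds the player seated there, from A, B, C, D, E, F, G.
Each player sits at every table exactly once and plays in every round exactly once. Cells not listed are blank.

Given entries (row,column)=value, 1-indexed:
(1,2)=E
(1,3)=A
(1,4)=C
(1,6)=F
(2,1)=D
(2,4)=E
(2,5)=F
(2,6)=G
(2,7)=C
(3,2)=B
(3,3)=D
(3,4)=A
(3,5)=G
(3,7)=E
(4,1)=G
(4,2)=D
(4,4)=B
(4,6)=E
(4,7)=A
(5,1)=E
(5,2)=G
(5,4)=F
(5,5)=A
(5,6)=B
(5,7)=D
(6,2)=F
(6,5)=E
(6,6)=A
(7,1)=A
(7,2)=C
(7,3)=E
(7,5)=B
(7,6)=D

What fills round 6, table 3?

G

Round 1, table 1: round 1 has {A, C, E, F} and table 1 has {A, D, E, G}, leaving only B.
Round 1, table 5: round 1 has {A, B, C, E, F} and table 5 has {A, B, E, F, G}, leaving only D.
Round 1, table 7: round 1 has {A, B, C, D, E, F} and table 7 has {A, C, D, E}, leaving only G.
Round 2, table 2: round 2 has {C, D, E, F, G} and table 2 has {B, C, D, E, F, G}, leaving only A.
Round 2, table 3: round 2 has {A, C, D, E, F, G} and table 3 has {A, D, E}, leaving only B.
Round 3, table 6: round 3 has {A, B, D, E, G} and table 6 has {A, B, D, E, F, G}, leaving only C.
Round 3, table 1: round 3 has {A, B, C, D, E, G} and table 1 has {A, B, D, E, G}, leaving only F.
Round 4, table 5: round 4 has {A, B, D, E, G} and table 5 has {A, B, D, E, F, G}, leaving only C.
Round 4, table 3: round 4 has {A, B, C, D, E, G} and table 3 has {A, B, D, E}, leaving only F.
Round 5, table 3: round 5 has {A, B, D, E, F, G} and table 3 has {A, B, D, E, F}, leaving only C.
Round 6 already has {A, E, F} and table 3 already has {A, B, C, D, E, F}, so round 6, table 3 must be G.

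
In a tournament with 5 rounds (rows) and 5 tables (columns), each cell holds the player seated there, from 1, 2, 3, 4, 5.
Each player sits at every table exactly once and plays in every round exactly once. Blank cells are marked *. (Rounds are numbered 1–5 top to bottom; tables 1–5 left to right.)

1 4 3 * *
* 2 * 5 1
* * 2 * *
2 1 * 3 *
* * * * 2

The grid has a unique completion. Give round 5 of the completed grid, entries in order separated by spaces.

5 3 1 4 2

Round 1, table 4: round 1 has {1, 3, 4} and table 4 has {3, 5}, leaving only 2.
Round 1, table 5: round 1 has {1, 2, 3, 4} and table 5 has {1, 2}, leaving only 5.
Round 2, table 3: round 2 has {1, 2, 5} and table 3 has {2, 3}, leaving only 4.
Round 2, table 1: round 2 has {1, 2, 4, 5} and table 1 has {1, 2}, leaving only 3.
Round 4, table 3: round 4 has {1, 2, 3} and table 3 has {2, 3, 4}, leaving only 5.
Round 5, table 3: round 5 has {2} and table 3 has {2, 3, 4, 5}, leaving only 1.
Round 5, table 4: round 5 has {1, 2} and table 4 has {2, 3, 5}, leaving only 4.
Round 5, table 1: round 5 has {1, 2, 4} and table 1 has {1, 2, 3}, leaving only 5.
Round 5, table 2: round 5 has {1, 2, 4, 5} and table 2 has {1, 2, 4}, leaving only 3.
So round 5 reads: 5 3 1 4 2.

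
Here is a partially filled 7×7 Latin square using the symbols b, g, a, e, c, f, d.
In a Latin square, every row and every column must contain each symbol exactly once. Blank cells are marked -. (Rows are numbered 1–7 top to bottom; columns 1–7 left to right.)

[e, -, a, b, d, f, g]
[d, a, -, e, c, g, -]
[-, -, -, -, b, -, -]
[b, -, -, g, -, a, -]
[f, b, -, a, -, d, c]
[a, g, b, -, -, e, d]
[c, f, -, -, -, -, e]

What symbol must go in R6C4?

c

Row 1, column 2: row 1 has {b, g, a, e, f, d} and column 2 has {b, g, a, f}, leaving only c.
Row 2, column 3: row 2 has {g, a, e, c, d} and column 3 has {b, a}, leaving only f.
Row 2, column 7: row 2 has {g, a, e, c, f, d} and column 7 has {g, e, c, d}, leaving only b.
Row 3, column 1: row 3 has {b} and column 1 has {b, a, e, c, f, d}, leaving only g.
Row 3, column 6: row 3 has {b, g} and column 6 has {g, a, e, f, d}, leaving only c.
Row 4, column 7: row 4 has {b, g, a} and column 7 has {b, g, e, c, d}, leaving only f.
Row 3, column 7: row 3 has {b, g, c} and column 7 has {b, g, e, c, f, d}, leaving only a.
Row 4, column 5: row 4 has {b, g, a, f} and column 5 has {b, c, d}, leaving only e.
Row 4, column 2: row 4 has {b, g, a, e, f} and column 2 has {b, g, a, c, f}, leaving only d.
Row 3, column 2: row 3 has {b, g, a, c} and column 2 has {b, g, a, c, f, d}, leaving only e.
Row 3, column 3: row 3 has {b, g, a, e, c} and column 3 has {b, a, f}, leaving only d.
Row 3, column 4: row 3 has {b, g, a, e, c, d} and column 4 has {b, g, a, e}, leaving only f.
Row 6 already has {b, g, a, e, d} and column 4 already has {b, g, a, e, f}, so row 6, column 4 must be c.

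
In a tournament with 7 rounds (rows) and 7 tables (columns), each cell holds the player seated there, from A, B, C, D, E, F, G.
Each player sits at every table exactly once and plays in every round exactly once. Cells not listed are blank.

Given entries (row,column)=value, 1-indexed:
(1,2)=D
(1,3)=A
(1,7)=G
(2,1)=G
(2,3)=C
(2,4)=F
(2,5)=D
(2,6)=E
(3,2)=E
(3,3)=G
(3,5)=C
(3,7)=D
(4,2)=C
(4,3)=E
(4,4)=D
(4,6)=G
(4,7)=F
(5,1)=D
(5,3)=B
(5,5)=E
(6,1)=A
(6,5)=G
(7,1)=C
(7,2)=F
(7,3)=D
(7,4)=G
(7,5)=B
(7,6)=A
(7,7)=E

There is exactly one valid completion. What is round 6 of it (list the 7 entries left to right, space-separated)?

A B F E G D C

Round 6, table 2: round 6 has {A, G} and table 2 has {C, D, E, F}, leaving only B.
Round 6, table 3: round 6 has {A, B, G} and table 3 has {A, B, C, D, E, G}, leaving only F.
Round 6, table 7: round 6 has {A, B, F, G} and table 7 has {D, E, F, G}, leaving only C.
Round 6, table 4: round 6 has {A, B, C, F, G} and table 4 has {D, F, G}, leaving only E.
Round 6, table 6: round 6 has {A, B, C, E, F, G} and table 6 has {A, E, G}, leaving only D.
So round 6 reads: A B F E G D C.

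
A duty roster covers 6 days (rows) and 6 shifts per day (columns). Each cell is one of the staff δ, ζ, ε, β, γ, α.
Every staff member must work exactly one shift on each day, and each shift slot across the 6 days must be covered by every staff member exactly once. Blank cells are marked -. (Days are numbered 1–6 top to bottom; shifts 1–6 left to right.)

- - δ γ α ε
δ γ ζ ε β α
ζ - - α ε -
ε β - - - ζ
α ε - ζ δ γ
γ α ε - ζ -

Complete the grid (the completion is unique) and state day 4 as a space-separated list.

Day 4, shift 4: day 4 has {ζ, ε, β} and shift 4 has {ζ, ε, γ, α}, leaving only δ.
Day 4, shift 5: day 4 has {δ, ζ, ε, β} and shift 5 has {δ, ζ, ε, β, α}, leaving only γ.
Day 4, shift 3: day 4 has {δ, ζ, ε, β, γ} and shift 3 has {δ, ζ, ε}, leaving only α.
So day 4 reads: ε β α δ γ ζ.

ε β α δ γ ζ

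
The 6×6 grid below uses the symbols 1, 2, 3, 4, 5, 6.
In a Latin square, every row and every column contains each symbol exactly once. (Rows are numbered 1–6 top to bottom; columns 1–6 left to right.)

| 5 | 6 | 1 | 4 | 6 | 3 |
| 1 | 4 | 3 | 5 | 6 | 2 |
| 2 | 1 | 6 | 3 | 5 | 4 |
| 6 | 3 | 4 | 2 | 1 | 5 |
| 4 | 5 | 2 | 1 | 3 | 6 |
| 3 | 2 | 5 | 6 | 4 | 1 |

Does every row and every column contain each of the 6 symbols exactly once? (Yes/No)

Column 5 contains 6 twice (at rows 1 and 2), so it is not a permutation.

No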